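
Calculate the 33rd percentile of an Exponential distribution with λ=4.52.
0.0886

We have X ~ Exponential(λ=4.52).

We want to find x such that P(X ≤ x) = 0.33.

This is the 33rd percentile, which means 33% of values fall below this point.

Using the inverse CDF (quantile function):
x = F⁻¹(0.33) = 0.0886

Verification: P(X ≤ 0.0886) = 0.33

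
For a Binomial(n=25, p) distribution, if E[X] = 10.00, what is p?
p = 0.4

For a Binomial(n, p) distribution:
E[X] = n × p

Given n = 25 and E[X] = 10.00:
10.00 = 25 × p
p = 10.00 / 25 = 0.4

Verification: Binomial(25, 0.4) has E[X] = 10.00 ✓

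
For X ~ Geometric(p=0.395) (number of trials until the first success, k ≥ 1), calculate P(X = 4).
0.087471

We have X ~ Geometric(p=0.395) (number of trials until the first success, k ≥ 1).

For a Geometric distribution, the PMF gives us the probability of each outcome.

Using the PMF formula:
P(X = 4) = 0.087471

Rounded to 4 decimal places: 0.0875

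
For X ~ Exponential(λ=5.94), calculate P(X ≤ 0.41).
0.912437

We have X ~ Exponential(λ=5.94).

The CDF gives us P(X ≤ k).

Using the CDF:
P(X ≤ 0.41) = 0.912437

This means there's approximately a 91.2% chance that X is at most 0.41.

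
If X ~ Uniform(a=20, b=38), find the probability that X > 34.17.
0.212778

We have X ~ Uniform(a=20, b=38).

P(X > 34.17) = 1 - P(X ≤ 34.17)
                = 1 - F(34.17)
                = 1 - 0.787222
                = 0.212778

So there's approximately a 21.3% chance that X exceeds 34.17.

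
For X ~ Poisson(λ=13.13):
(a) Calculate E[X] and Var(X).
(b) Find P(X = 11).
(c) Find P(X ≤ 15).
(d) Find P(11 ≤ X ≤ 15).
(a) E[X] = 13.1300, Var(X) = 13.1300
(b) P(X = 11) = 0.099419
(c) P(X ≤ 15) = 0.751992
(d) P(11 ≤ X ≤ 15) = 0.511306

We have X ~ Poisson(λ=13.13).

(a) Moments:
E[X] = 13.1300
Var(X) = 13.1300
σ = √Var(X) = 3.6235

(b) Point probability using PMF:
P(X = 11) = 0.099419

(c) Cumulative probability using CDF:
P(X ≤ 15) = F(15) = 0.751992

(d) Range probability:
P(11 ≤ X ≤ 15) = P(X ≤ 15) - P(X ≤ 10)
                   = F(15) - F(10)
                   = 0.751992 - 0.240687
                   = 0.511306

This means approximately 51.1% of outcomes fall in the interval [11, 15].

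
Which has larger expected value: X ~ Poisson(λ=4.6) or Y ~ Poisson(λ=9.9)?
Y has larger mean (9.9000 > 4.6000)

Compute the expected value for each distribution:

X ~ Poisson(λ=4.6):
E[X] = 4.6000

Y ~ Poisson(λ=9.9):
E[Y] = 9.9000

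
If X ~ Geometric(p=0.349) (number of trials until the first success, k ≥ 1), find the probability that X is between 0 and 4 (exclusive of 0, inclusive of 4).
0.820393

We have X ~ Geometric(p=0.349) (number of trials until the first success, k ≥ 1).

To find P(0 < X ≤ 4), we use:
P(0 < X ≤ 4) = P(X ≤ 4) - P(X ≤ 0)
                 = F(4) - F(0)
                 = 0.820393 - 0.000000
                 = 0.820393

So there's approximately a 82.0% chance that X falls in this range.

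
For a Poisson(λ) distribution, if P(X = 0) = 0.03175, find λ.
λ = 3.4499

For a Poisson(λ) distribution, the PMF at 0 is:
P(X = 0) = λ^0 e^(-λ) / 0! = e^(-λ)

Given P(X = 0) = 0.03175:
e^(-λ) = 0.03175
-λ = ln(0.03175)
λ = -ln(0.03175) = 3.4499

Verification: e^(-3.4499) = 0.03175 ✓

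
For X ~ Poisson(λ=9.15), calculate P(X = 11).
0.100157

We have X ~ Poisson(λ=9.15).

For a Poisson distribution, the PMF gives us the probability of each outcome.

Using the PMF formula:
P(X = 11) = 0.100157

Rounded to 4 decimal places: 0.1002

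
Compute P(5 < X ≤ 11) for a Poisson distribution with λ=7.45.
0.676700

We have X ~ Poisson(λ=7.45).

To find P(5 < X ≤ 11), we use:
P(5 < X ≤ 11) = P(X ≤ 11) - P(X ≤ 5)
                 = F(11) - F(5)
                 = 0.923651 - 0.246951
                 = 0.676700

So there's approximately a 67.7% chance that X falls in this range.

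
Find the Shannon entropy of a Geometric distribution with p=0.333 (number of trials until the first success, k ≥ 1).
1.9108 nats

We have X ~ Geometric(p=0.333) (number of trials until the first success, k ≥ 1).

The Shannon entropy measures the uncertainty or information content of the distribution.

For a Geometric distribution with p=0.333 (number of trials until the first success, k ≥ 1):
H(X) = 1.9108 nats

(In bits, this would be 2.7566 bits.)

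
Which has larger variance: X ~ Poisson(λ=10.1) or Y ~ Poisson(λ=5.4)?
X has larger variance (10.1000 > 5.4000)

Compute the variance for each distribution:

X ~ Poisson(λ=10.1):
Var(X) = 10.1000

Y ~ Poisson(λ=5.4):
Var(Y) = 5.4000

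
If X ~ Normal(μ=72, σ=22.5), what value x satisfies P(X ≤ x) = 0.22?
54.6257

We have X ~ Normal(μ=72, σ=22.5).

We want to find x such that P(X ≤ x) = 0.22.

This is the 22nd percentile, which means 22% of values fall below this point.

Using the inverse CDF (quantile function):
x = F⁻¹(0.22) = 54.6257

Verification: P(X ≤ 54.6257) = 0.22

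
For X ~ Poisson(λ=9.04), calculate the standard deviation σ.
3.0067

We have X ~ Poisson(λ=9.04).

For a Poisson distribution with λ=9.04:
σ = √Var(X) = 3.0067

The standard deviation is the square root of the variance.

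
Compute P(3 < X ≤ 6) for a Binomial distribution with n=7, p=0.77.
0.785954

We have X ~ Binomial(n=7, p=0.77).

To find P(3 < X ≤ 6), we use:
P(3 < X ≤ 6) = P(X ≤ 6) - P(X ≤ 3)
                 = F(6) - F(3)
                 = 0.839515 - 0.053561
                 = 0.785954

So there's approximately a 78.6% chance that X falls in this range.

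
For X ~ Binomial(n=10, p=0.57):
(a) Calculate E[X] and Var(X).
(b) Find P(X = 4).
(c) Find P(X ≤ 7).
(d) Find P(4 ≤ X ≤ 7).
(a) E[X] = 5.7000, Var(X) = 2.4510
(b) P(X = 4) = 0.140129
(c) P(X ≤ 7) = 0.876354
(d) P(4 ≤ X ≤ 7) = 0.795777

We have X ~ Binomial(n=10, p=0.57).

(a) Moments:
E[X] = 5.7000
Var(X) = 2.4510
σ = √Var(X) = 1.5656

(b) Point probability using PMF:
P(X = 4) = 0.140129

(c) Cumulative probability using CDF:
P(X ≤ 7) = F(7) = 0.876354

(d) Range probability:
P(4 ≤ X ≤ 7) = P(X ≤ 7) - P(X ≤ 3)
                   = F(7) - F(3)
                   = 0.876354 - 0.080576
                   = 0.795777

This means approximately 79.6% of outcomes fall in the interval [4, 7].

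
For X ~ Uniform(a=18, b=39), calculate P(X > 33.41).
0.266190

We have X ~ Uniform(a=18, b=39).

P(X > 33.41) = 1 - P(X ≤ 33.41)
                = 1 - F(33.41)
                = 1 - 0.733810
                = 0.266190

So there's approximately a 26.6% chance that X exceeds 33.41.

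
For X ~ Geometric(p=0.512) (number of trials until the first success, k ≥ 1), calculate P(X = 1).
0.512000

We have X ~ Geometric(p=0.512) (number of trials until the first success, k ≥ 1).

For a Geometric distribution, the PMF gives us the probability of each outcome.

Using the PMF formula:
P(X = 1) = 0.512000

Rounded to 4 decimal places: 0.5120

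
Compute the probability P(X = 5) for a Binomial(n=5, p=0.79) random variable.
0.307706

We have X ~ Binomial(n=5, p=0.79).

For a Binomial distribution, the PMF gives us the probability of each outcome.

Using the PMF formula:
P(X = 5) = 0.307706

Rounded to 4 decimal places: 0.3077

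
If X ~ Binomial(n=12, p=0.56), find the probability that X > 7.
0.329616

We have X ~ Binomial(n=12, p=0.56).

P(X > 7) = 1 - P(X ≤ 7)
                = 1 - F(7)
                = 1 - 0.670384
                = 0.329616

So there's approximately a 33.0% chance that X exceeds 7.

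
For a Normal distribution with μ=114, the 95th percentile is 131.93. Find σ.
σ = 10.9007

For X ~ Normal(μ, σ), the p-th percentile satisfies x = μ + z_p × σ,
where z_p = Φ⁻¹(p) is the standard normal quantile.

Step 1: z_{0.95} = Φ⁻¹(0.95) = 1.6449

Step 2: Solve for σ:
131.93 = 114 + 1.6449 × σ
σ = (131.93 - 114) / 1.6449
σ = 17.93 / 1.6449
σ = 10.9007

Verification: μ + z × σ = 114 + 1.6449 × 10.9007 = 131.93 ✓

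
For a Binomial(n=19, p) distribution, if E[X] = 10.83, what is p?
p = 0.57

For a Binomial(n, p) distribution:
E[X] = n × p

Given n = 19 and E[X] = 10.83:
10.83 = 19 × p
p = 10.83 / 19 = 0.57

Verification: Binomial(19, 0.57) has E[X] = 10.83 ✓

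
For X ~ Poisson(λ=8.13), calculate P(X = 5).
0.087188

We have X ~ Poisson(λ=8.13).

For a Poisson distribution, the PMF gives us the probability of each outcome.

Using the PMF formula:
P(X = 5) = 0.087188

Rounded to 4 decimal places: 0.0872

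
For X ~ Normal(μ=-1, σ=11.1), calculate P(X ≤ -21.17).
0.034600

We have X ~ Normal(μ=-1, σ=11.1).

The CDF gives us P(X ≤ k).

Using the CDF:
P(X ≤ -21.17) = 0.034600

This means there's approximately a 3.5% chance that X is at most -21.17.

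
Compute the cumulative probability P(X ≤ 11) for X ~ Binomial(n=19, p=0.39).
0.971329

We have X ~ Binomial(n=19, p=0.39).

The CDF gives us P(X ≤ k).

Using the CDF:
P(X ≤ 11) = 0.971329

This means there's approximately a 97.1% chance that X is at most 11.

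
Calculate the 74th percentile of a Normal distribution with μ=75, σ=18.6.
86.9662

We have X ~ Normal(μ=75, σ=18.6).

We want to find x such that P(X ≤ x) = 0.74.

This is the 74th percentile, which means 74% of values fall below this point.

Using the inverse CDF (quantile function):
x = F⁻¹(0.74) = 86.9662

Verification: P(X ≤ 86.9662) = 0.74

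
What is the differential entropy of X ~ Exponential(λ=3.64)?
-0.2920 nats

We have X ~ Exponential(λ=3.64).

The differential entropy measures the uncertainty or information content of the distribution.

For an Exponential distribution with λ=3.64:
h(X) = -0.2920 nats

(In bits, this would be -0.4212 bits.)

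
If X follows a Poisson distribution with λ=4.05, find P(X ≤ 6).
0.884051

We have X ~ Poisson(λ=4.05).

The CDF gives us P(X ≤ k).

Using the CDF:
P(X ≤ 6) = 0.884051

This means there's approximately a 88.4% chance that X is at most 6.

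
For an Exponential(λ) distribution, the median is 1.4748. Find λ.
λ = 0.4700

For X ~ Exponential(λ), the CDF is F(x) = 1 - e^(-λx).
The median m satisfies F(m) = 0.5:
1 - e^(-λm) = 0.5
e^(-λm) = 0.5
λm = ln(2)
m = ln(2) / λ

Given m = 1.4748:
λ = ln(2) / 1.4748 = 0.693147 / 1.4748 = 0.4700

Verification: ln(2) / 0.4700 = 1.4748 ✓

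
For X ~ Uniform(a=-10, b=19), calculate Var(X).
70.0833

We have X ~ Uniform(a=-10, b=19).

For a Uniform distribution with a=-10, b=19:
Var(X) = 70.0833

The variance measures the spread of the distribution around the mean.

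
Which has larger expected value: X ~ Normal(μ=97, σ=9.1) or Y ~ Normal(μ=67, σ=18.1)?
X has larger mean (97.0000 > 67.0000)

Compute the expected value for each distribution:

X ~ Normal(μ=97, σ=9.1):
E[X] = 97.0000

Y ~ Normal(μ=67, σ=18.1):
E[Y] = 67.0000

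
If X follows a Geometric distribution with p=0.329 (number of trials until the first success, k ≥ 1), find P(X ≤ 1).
0.329000

We have X ~ Geometric(p=0.329) (number of trials until the first success, k ≥ 1).

The CDF gives us P(X ≤ k).

Using the CDF:
P(X ≤ 1) = 0.329000

This means there's approximately a 32.9% chance that X is at most 1.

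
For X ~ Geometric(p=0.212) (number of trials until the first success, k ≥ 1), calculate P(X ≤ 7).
0.811338

We have X ~ Geometric(p=0.212) (number of trials until the first success, k ≥ 1).

The CDF gives us P(X ≤ k).

Using the CDF:
P(X ≤ 7) = 0.811338

This means there's approximately a 81.1% chance that X is at most 7.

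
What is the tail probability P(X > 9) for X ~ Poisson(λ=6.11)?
0.091704

We have X ~ Poisson(λ=6.11).

P(X > 9) = 1 - P(X ≤ 9)
                = 1 - F(9)
                = 1 - 0.908296
                = 0.091704

So there's approximately a 9.2% chance that X exceeds 9.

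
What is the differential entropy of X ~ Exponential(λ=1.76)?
0.4347 nats

We have X ~ Exponential(λ=1.76).

The differential entropy measures the uncertainty or information content of the distribution.

For an Exponential distribution with λ=1.76:
h(X) = 0.4347 nats

(In bits, this would be 0.6271 bits.)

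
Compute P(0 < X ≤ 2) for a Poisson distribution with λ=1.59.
0.582014

We have X ~ Poisson(λ=1.59).

To find P(0 < X ≤ 2), we use:
P(0 < X ≤ 2) = P(X ≤ 2) - P(X ≤ 0)
                 = F(2) - F(0)
                 = 0.785940 - 0.203926
                 = 0.582014

So there's approximately a 58.2% chance that X falls in this range.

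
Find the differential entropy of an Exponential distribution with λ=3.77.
-0.3271 nats

We have X ~ Exponential(λ=3.77).

The differential entropy measures the uncertainty or information content of the distribution.

For an Exponential distribution with λ=3.77:
h(X) = -0.3271 nats

(In bits, this would be -0.4719 bits.)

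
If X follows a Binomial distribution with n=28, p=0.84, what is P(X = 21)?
0.081672

We have X ~ Binomial(n=28, p=0.84).

For a Binomial distribution, the PMF gives us the probability of each outcome.

Using the PMF formula:
P(X = 21) = 0.081672

Rounded to 4 decimal places: 0.0817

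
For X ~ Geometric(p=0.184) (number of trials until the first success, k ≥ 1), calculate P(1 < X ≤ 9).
0.655597

We have X ~ Geometric(p=0.184) (number of trials until the first success, k ≥ 1).

To find P(1 < X ≤ 9), we use:
P(1 < X ≤ 9) = P(X ≤ 9) - P(X ≤ 1)
                 = F(9) - F(1)
                 = 0.839597 - 0.184000
                 = 0.655597

So there's approximately a 65.6% chance that X falls in this range.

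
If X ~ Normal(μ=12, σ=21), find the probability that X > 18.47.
0.379005

We have X ~ Normal(μ=12, σ=21).

P(X > 18.47) = 1 - P(X ≤ 18.47)
                = 1 - F(18.47)
                = 1 - 0.620995
                = 0.379005

So there's approximately a 37.9% chance that X exceeds 18.47.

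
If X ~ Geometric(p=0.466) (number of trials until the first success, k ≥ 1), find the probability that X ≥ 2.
0.534000

We have X ~ Geometric(p=0.466) (number of trials until the first success, k ≥ 1).

For discrete distributions, P(X ≥ 2) = 1 - P(X ≤ 1).

P(X ≤ 1) = 0.466000
P(X ≥ 2) = 1 - 0.466000 = 0.534000

So there's approximately a 53.4% chance that X is at least 2.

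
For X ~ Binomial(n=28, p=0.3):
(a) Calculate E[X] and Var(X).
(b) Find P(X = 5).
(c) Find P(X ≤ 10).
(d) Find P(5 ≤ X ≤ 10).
(a) E[X] = 8.4000, Var(X) = 5.8800
(b) P(X = 5) = 0.065362
(c) P(X ≤ 10) = 0.808673
(d) P(5 ≤ X ≤ 10) = 0.761246

We have X ~ Binomial(n=28, p=0.3).

(a) Moments:
E[X] = 8.4000
Var(X) = 5.8800
σ = √Var(X) = 2.4249

(b) Point probability using PMF:
P(X = 5) = 0.065362

(c) Cumulative probability using CDF:
P(X ≤ 10) = F(10) = 0.808673

(d) Range probability:
P(5 ≤ X ≤ 10) = P(X ≤ 10) - P(X ≤ 4)
                   = F(10) - F(4)
                   = 0.808673 - 0.047427
                   = 0.761246

This means approximately 76.1% of outcomes fall in the interval [5, 10].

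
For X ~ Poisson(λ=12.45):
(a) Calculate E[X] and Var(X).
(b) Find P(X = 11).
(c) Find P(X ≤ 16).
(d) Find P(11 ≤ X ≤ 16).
(a) E[X] = 12.4500, Var(X) = 12.4500
(b) P(X = 11) = 0.109330
(c) P(X ≤ 16) = 0.872450
(d) P(11 ≤ X ≤ 16) = 0.570569

We have X ~ Poisson(λ=12.45).

(a) Moments:
E[X] = 12.4500
Var(X) = 12.4500
σ = √Var(X) = 3.5285

(b) Point probability using PMF:
P(X = 11) = 0.109330

(c) Cumulative probability using CDF:
P(X ≤ 16) = F(16) = 0.872450

(d) Range probability:
P(11 ≤ X ≤ 16) = P(X ≤ 16) - P(X ≤ 10)
                   = F(16) - F(10)
                   = 0.872450 - 0.301881
                   = 0.570569

This means approximately 57.1% of outcomes fall in the interval [11, 16].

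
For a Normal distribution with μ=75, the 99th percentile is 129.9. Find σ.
σ = 23.5992

For X ~ Normal(μ, σ), the p-th percentile satisfies x = μ + z_p × σ,
where z_p = Φ⁻¹(p) is the standard normal quantile.

Step 1: z_{0.99} = Φ⁻¹(0.99) = 2.3263

Step 2: Solve for σ:
129.9 = 75 + 2.3263 × σ
σ = (129.9 - 75) / 2.3263
σ = 54.90 / 2.3263
σ = 23.5992

Verification: μ + z × σ = 75 + 2.3263 × 23.5992 = 129.90 ✓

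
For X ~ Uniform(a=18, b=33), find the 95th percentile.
32.2500

We have X ~ Uniform(a=18, b=33).

We want to find x such that P(X ≤ x) = 0.95.

This is the 95th percentile, which means 95% of values fall below this point.

Using the inverse CDF (quantile function):
x = F⁻¹(0.95) = 32.2500

Verification: P(X ≤ 32.2500) = 0.95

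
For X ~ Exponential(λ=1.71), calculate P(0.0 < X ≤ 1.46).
0.917635

We have X ~ Exponential(λ=1.71).

To find P(0.0 < X ≤ 1.46), we use:
P(0.0 < X ≤ 1.46) = P(X ≤ 1.46) - P(X ≤ 0.0)
                 = F(1.46) - F(0.0)
                 = 0.917635 - 0.000000
                 = 0.917635

So there's approximately a 91.8% chance that X falls in this range.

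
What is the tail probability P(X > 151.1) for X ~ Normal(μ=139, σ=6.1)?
0.023650

We have X ~ Normal(μ=139, σ=6.1).

P(X > 151.1) = 1 - P(X ≤ 151.1)
                = 1 - F(151.1)
                = 1 - 0.976350
                = 0.023650

So there's approximately a 2.4% chance that X exceeds 151.1.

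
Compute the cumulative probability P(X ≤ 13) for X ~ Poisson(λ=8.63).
0.943275

We have X ~ Poisson(λ=8.63).

The CDF gives us P(X ≤ k).

Using the CDF:
P(X ≤ 13) = 0.943275

This means there's approximately a 94.3% chance that X is at most 13.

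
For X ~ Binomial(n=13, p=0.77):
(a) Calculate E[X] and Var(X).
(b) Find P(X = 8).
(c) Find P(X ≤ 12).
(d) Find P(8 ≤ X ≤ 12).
(a) E[X] = 10.0100, Var(X) = 2.3023
(b) P(X = 8) = 0.102363
(c) P(X ≤ 12) = 0.966551
(d) P(8 ≤ X ≤ 12) = 0.910366

We have X ~ Binomial(n=13, p=0.77).

(a) Moments:
E[X] = 10.0100
Var(X) = 2.3023
σ = √Var(X) = 1.5173

(b) Point probability using PMF:
P(X = 8) = 0.102363

(c) Cumulative probability using CDF:
P(X ≤ 12) = F(12) = 0.966551

(d) Range probability:
P(8 ≤ X ≤ 12) = P(X ≤ 12) - P(X ≤ 7)
                   = F(12) - F(7)
                   = 0.966551 - 0.056185
                   = 0.910366

This means approximately 91.0% of outcomes fall in the interval [8, 12].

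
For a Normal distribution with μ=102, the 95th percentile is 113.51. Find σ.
σ = 6.9976

For X ~ Normal(μ, σ), the p-th percentile satisfies x = μ + z_p × σ,
where z_p = Φ⁻¹(p) is the standard normal quantile.

Step 1: z_{0.95} = Φ⁻¹(0.95) = 1.6449

Step 2: Solve for σ:
113.51 = 102 + 1.6449 × σ
σ = (113.51 - 102) / 1.6449
σ = 11.51 / 1.6449
σ = 6.9976

Verification: μ + z × σ = 102 + 1.6449 × 6.9976 = 113.51 ✓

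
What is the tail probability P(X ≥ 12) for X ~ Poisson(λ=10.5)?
0.361275

We have X ~ Poisson(λ=10.5).

For discrete distributions, P(X ≥ 12) = 1 - P(X ≤ 11).

P(X ≤ 11) = 0.638725
P(X ≥ 12) = 1 - 0.638725 = 0.361275

So there's approximately a 36.1% chance that X is at least 12.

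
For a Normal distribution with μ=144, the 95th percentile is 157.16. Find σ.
σ = 8.0007

For X ~ Normal(μ, σ), the p-th percentile satisfies x = μ + z_p × σ,
where z_p = Φ⁻¹(p) is the standard normal quantile.

Step 1: z_{0.95} = Φ⁻¹(0.95) = 1.6449

Step 2: Solve for σ:
157.16 = 144 + 1.6449 × σ
σ = (157.16 - 144) / 1.6449
σ = 13.16 / 1.6449
σ = 8.0007

Verification: μ + z × σ = 144 + 1.6449 × 8.0007 = 157.16 ✓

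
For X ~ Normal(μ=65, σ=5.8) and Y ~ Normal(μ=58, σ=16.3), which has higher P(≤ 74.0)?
X has higher probability (P(X ≤ 74.0) = 0.9396 > P(Y ≤ 74.0) = 0.8369)

Compute P(≤ 74.0) for each distribution:

X ~ Normal(μ=65, σ=5.8):
P(X ≤ 74.0) = 0.9396

Y ~ Normal(μ=58, σ=16.3):
P(Y ≤ 74.0) = 0.8369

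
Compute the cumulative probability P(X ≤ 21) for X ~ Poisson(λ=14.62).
0.957399

We have X ~ Poisson(λ=14.62).

The CDF gives us P(X ≤ k).

Using the CDF:
P(X ≤ 21) = 0.957399

This means there's approximately a 95.7% chance that X is at most 21.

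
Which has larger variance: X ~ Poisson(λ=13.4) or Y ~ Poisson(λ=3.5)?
X has larger variance (13.4000 > 3.5000)

Compute the variance for each distribution:

X ~ Poisson(λ=13.4):
Var(X) = 13.4000

Y ~ Poisson(λ=3.5):
Var(Y) = 3.5000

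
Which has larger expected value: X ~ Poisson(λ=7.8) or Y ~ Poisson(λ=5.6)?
X has larger mean (7.8000 > 5.6000)

Compute the expected value for each distribution:

X ~ Poisson(λ=7.8):
E[X] = 7.8000

Y ~ Poisson(λ=5.6):
E[Y] = 5.6000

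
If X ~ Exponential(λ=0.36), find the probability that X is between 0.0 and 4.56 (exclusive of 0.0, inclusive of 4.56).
0.806330

We have X ~ Exponential(λ=0.36).

To find P(0.0 < X ≤ 4.56), we use:
P(0.0 < X ≤ 4.56) = P(X ≤ 4.56) - P(X ≤ 0.0)
                 = F(4.56) - F(0.0)
                 = 0.806330 - 0.000000
                 = 0.806330

So there's approximately a 80.6% chance that X falls in this range.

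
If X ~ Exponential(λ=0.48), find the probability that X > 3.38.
0.197424

We have X ~ Exponential(λ=0.48).

P(X > 3.38) = 1 - P(X ≤ 3.38)
                = 1 - F(3.38)
                = 1 - 0.802576
                = 0.197424

So there's approximately a 19.7% chance that X exceeds 3.38.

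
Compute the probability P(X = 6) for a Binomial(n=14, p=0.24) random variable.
0.063875

We have X ~ Binomial(n=14, p=0.24).

For a Binomial distribution, the PMF gives us the probability of each outcome.

Using the PMF formula:
P(X = 6) = 0.063875

Rounded to 4 decimal places: 0.0639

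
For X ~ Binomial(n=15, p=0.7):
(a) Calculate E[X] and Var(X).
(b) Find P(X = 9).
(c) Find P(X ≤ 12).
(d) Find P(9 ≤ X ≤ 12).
(a) E[X] = 10.5000, Var(X) = 3.1500
(b) P(X = 9) = 0.147236
(c) P(X ≤ 12) = 0.873172
(d) P(9 ≤ X ≤ 12) = 0.742030

We have X ~ Binomial(n=15, p=0.7).

(a) Moments:
E[X] = 10.5000
Var(X) = 3.1500
σ = √Var(X) = 1.7748

(b) Point probability using PMF:
P(X = 9) = 0.147236

(c) Cumulative probability using CDF:
P(X ≤ 12) = F(12) = 0.873172

(d) Range probability:
P(9 ≤ X ≤ 12) = P(X ≤ 12) - P(X ≤ 8)
                   = F(12) - F(8)
                   = 0.873172 - 0.131143
                   = 0.742030

This means approximately 74.2% of outcomes fall in the interval [9, 12].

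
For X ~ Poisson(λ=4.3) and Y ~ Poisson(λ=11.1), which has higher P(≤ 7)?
X has higher probability (P(X ≤ 7) = 0.9290 > P(Y ≤ 7) = 0.1369)

Compute P(≤ 7) for each distribution:

X ~ Poisson(λ=4.3):
P(X ≤ 7) = 0.9290

Y ~ Poisson(λ=11.1):
P(Y ≤ 7) = 0.1369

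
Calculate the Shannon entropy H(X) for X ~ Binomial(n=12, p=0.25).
1.8100 nats

We have X ~ Binomial(n=12, p=0.25).

The Shannon entropy measures the uncertainty or information content of the distribution.

For a Binomial distribution with n=12, p=0.25:
H(X) = 1.8100 nats

(In bits, this would be 2.6113 bits.)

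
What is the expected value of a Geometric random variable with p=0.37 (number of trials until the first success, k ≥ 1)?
2.7027

We have X ~ Geometric(p=0.37) (number of trials until the first success, k ≥ 1).

For a Geometric distribution with p=0.37 (number of trials until the first success, k ≥ 1):
E[X] = 2.7027

This is the expected (average) value of X.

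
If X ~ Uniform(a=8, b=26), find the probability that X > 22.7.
0.183333

We have X ~ Uniform(a=8, b=26).

P(X > 22.7) = 1 - P(X ≤ 22.7)
                = 1 - F(22.7)
                = 1 - 0.816667
                = 0.183333

So there's approximately a 18.3% chance that X exceeds 22.7.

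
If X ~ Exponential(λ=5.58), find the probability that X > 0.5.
0.061421

We have X ~ Exponential(λ=5.58).

P(X > 0.5) = 1 - P(X ≤ 0.5)
                = 1 - F(0.5)
                = 1 - 0.938579
                = 0.061421

So there's approximately a 6.1% chance that X exceeds 0.5.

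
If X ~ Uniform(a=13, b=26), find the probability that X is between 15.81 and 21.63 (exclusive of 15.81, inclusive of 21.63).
0.447692

We have X ~ Uniform(a=13, b=26).

To find P(15.81 < X ≤ 21.63), we use:
P(15.81 < X ≤ 21.63) = P(X ≤ 21.63) - P(X ≤ 15.81)
                 = F(21.63) - F(15.81)
                 = 0.663846 - 0.216154
                 = 0.447692

So there's approximately a 44.8% chance that X falls in this range.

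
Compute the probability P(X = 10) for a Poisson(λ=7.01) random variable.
0.071287

We have X ~ Poisson(λ=7.01).

For a Poisson distribution, the PMF gives us the probability of each outcome.

Using the PMF formula:
P(X = 10) = 0.071287

Rounded to 4 decimal places: 0.0713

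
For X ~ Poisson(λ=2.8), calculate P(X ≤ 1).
0.231078

We have X ~ Poisson(λ=2.8).

The CDF gives us P(X ≤ k).

Using the CDF:
P(X ≤ 1) = 0.231078

This means there's approximately a 23.1% chance that X is at most 1.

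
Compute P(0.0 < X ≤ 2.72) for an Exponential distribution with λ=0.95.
0.924528

We have X ~ Exponential(λ=0.95).

To find P(0.0 < X ≤ 2.72), we use:
P(0.0 < X ≤ 2.72) = P(X ≤ 2.72) - P(X ≤ 0.0)
                 = F(2.72) - F(0.0)
                 = 0.924528 - 0.000000
                 = 0.924528

So there's approximately a 92.5% chance that X falls in this range.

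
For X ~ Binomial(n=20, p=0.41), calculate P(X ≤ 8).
0.559405

We have X ~ Binomial(n=20, p=0.41).

The CDF gives us P(X ≤ k).

Using the CDF:
P(X ≤ 8) = 0.559405

This means there's approximately a 55.9% chance that X is at most 8.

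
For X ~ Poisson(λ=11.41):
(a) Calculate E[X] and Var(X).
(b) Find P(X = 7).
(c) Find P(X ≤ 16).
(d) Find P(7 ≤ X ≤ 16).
(a) E[X] = 11.4100, Var(X) = 11.4100
(b) P(X = 7) = 0.055369
(c) P(X ≤ 16) = 0.927607
(d) P(7 ≤ X ≤ 16) = 0.864345

We have X ~ Poisson(λ=11.41).

(a) Moments:
E[X] = 11.4100
Var(X) = 11.4100
σ = √Var(X) = 3.3779

(b) Point probability using PMF:
P(X = 7) = 0.055369

(c) Cumulative probability using CDF:
P(X ≤ 16) = F(16) = 0.927607

(d) Range probability:
P(7 ≤ X ≤ 16) = P(X ≤ 16) - P(X ≤ 6)
                   = F(16) - F(6)
                   = 0.927607 - 0.063262
                   = 0.864345

This means approximately 86.4% of outcomes fall in the interval [7, 16].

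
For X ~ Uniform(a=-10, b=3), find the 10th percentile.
-8.7000

We have X ~ Uniform(a=-10, b=3).

We want to find x such that P(X ≤ x) = 0.1.

This is the 10th percentile, which means 10% of values fall below this point.

Using the inverse CDF (quantile function):
x = F⁻¹(0.1) = -8.7000

Verification: P(X ≤ -8.7000) = 0.1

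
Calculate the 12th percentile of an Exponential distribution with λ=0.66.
0.1937

We have X ~ Exponential(λ=0.66).

We want to find x such that P(X ≤ x) = 0.12.

This is the 12th percentile, which means 12% of values fall below this point.

Using the inverse CDF (quantile function):
x = F⁻¹(0.12) = 0.1937

Verification: P(X ≤ 0.1937) = 0.12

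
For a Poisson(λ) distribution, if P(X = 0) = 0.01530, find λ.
λ = 4.1799

For a Poisson(λ) distribution, the PMF at 0 is:
P(X = 0) = λ^0 e^(-λ) / 0! = e^(-λ)

Given P(X = 0) = 0.01530:
e^(-λ) = 0.01530
-λ = ln(0.01530)
λ = -ln(0.01530) = 4.1799

Verification: e^(-4.1799) = 0.01530 ✓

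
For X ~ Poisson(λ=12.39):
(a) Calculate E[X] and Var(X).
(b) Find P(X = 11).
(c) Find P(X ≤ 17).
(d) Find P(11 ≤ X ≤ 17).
(a) E[X] = 12.3900, Var(X) = 12.3900
(b) P(X = 11) = 0.110083
(c) P(X ≤ 17) = 0.920854
(d) P(11 ≤ X ≤ 17) = 0.613143

We have X ~ Poisson(λ=12.39).

(a) Moments:
E[X] = 12.3900
Var(X) = 12.3900
σ = √Var(X) = 3.5199

(b) Point probability using PMF:
P(X = 11) = 0.110083

(c) Cumulative probability using CDF:
P(X ≤ 17) = F(17) = 0.920854

(d) Range probability:
P(11 ≤ X ≤ 17) = P(X ≤ 17) - P(X ≤ 10)
                   = F(17) - F(10)
                   = 0.920854 - 0.307711
                   = 0.613143

This means approximately 61.3% of outcomes fall in the interval [11, 17].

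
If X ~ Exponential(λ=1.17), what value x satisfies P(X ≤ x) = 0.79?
1.3339

We have X ~ Exponential(λ=1.17).

We want to find x such that P(X ≤ x) = 0.79.

This is the 79th percentile, which means 79% of values fall below this point.

Using the inverse CDF (quantile function):
x = F⁻¹(0.79) = 1.3339

Verification: P(X ≤ 1.3339) = 0.79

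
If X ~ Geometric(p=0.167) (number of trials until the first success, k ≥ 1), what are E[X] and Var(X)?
E[X] = 5.9880, Var(X) = 29.8684

We have X ~ Geometric(p=0.167) (number of trials until the first success, k ≥ 1).

For a Geometric distribution with p=0.167 (number of trials until the first success, k ≥ 1):

Expected value:
E[X] = 5.9880

Variance:
Var(X) = 29.8684

Standard deviation:
σ = √Var(X) = 5.4652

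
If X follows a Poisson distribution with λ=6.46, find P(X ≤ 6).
0.532832

We have X ~ Poisson(λ=6.46).

The CDF gives us P(X ≤ k).

Using the CDF:
P(X ≤ 6) = 0.532832

This means there's approximately a 53.3% chance that X is at most 6.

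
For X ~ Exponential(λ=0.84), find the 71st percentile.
1.4737

We have X ~ Exponential(λ=0.84).

We want to find x such that P(X ≤ x) = 0.71.

This is the 71st percentile, which means 71% of values fall below this point.

Using the inverse CDF (quantile function):
x = F⁻¹(0.71) = 1.4737

Verification: P(X ≤ 1.4737) = 0.71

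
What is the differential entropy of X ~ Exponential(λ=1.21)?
0.8094 nats

We have X ~ Exponential(λ=1.21).

The differential entropy measures the uncertainty or information content of the distribution.

For an Exponential distribution with λ=1.21:
h(X) = 0.8094 nats

(In bits, this would be 1.1677 bits.)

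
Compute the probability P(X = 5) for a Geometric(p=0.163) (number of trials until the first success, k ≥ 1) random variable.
0.080000

We have X ~ Geometric(p=0.163) (number of trials until the first success, k ≥ 1).

For a Geometric distribution, the PMF gives us the probability of each outcome.

Using the PMF formula:
P(X = 5) = 0.080000

Rounded to 4 decimal places: 0.0800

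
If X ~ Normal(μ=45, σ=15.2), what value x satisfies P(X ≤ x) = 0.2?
32.2074

We have X ~ Normal(μ=45, σ=15.2).

We want to find x such that P(X ≤ x) = 0.2.

This is the 20th percentile, which means 20% of values fall below this point.

Using the inverse CDF (quantile function):
x = F⁻¹(0.2) = 32.2074

Verification: P(X ≤ 32.2074) = 0.2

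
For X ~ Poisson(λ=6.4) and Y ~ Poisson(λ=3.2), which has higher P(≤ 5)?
Y has higher probability (P(Y ≤ 5) = 0.8946 > P(X ≤ 5) = 0.3837)

Compute P(≤ 5) for each distribution:

X ~ Poisson(λ=6.4):
P(X ≤ 5) = 0.3837

Y ~ Poisson(λ=3.2):
P(Y ≤ 5) = 0.8946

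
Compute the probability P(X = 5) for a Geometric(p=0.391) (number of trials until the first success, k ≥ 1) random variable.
0.053783

We have X ~ Geometric(p=0.391) (number of trials until the first success, k ≥ 1).

For a Geometric distribution, the PMF gives us the probability of each outcome.

Using the PMF formula:
P(X = 5) = 0.053783

Rounded to 4 decimal places: 0.0538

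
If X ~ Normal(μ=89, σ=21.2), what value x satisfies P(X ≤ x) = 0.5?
89.0000

We have X ~ Normal(μ=89, σ=21.2).

We want to find x such that P(X ≤ x) = 0.5.

This is the 50th percentile, which means 50% of values fall below this point.

Using the inverse CDF (quantile function):
x = F⁻¹(0.5) = 89.0000

Verification: P(X ≤ 89.0000) = 0.5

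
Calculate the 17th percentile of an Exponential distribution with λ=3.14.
0.0593

We have X ~ Exponential(λ=3.14).

We want to find x such that P(X ≤ x) = 0.17.

This is the 17th percentile, which means 17% of values fall below this point.

Using the inverse CDF (quantile function):
x = F⁻¹(0.17) = 0.0593

Verification: P(X ≤ 0.0593) = 0.17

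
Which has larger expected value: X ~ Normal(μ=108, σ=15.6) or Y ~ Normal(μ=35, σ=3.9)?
X has larger mean (108.0000 > 35.0000)

Compute the expected value for each distribution:

X ~ Normal(μ=108, σ=15.6):
E[X] = 108.0000

Y ~ Normal(μ=35, σ=3.9):
E[Y] = 35.0000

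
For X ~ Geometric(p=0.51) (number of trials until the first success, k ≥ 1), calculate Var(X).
1.8839

We have X ~ Geometric(p=0.51) (number of trials until the first success, k ≥ 1).

For a Geometric distribution with p=0.51 (number of trials until the first success, k ≥ 1):
Var(X) = 1.8839

The variance measures the spread of the distribution around the mean.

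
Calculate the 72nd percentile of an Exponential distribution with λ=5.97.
0.2132

We have X ~ Exponential(λ=5.97).

We want to find x such that P(X ≤ x) = 0.72.

This is the 72nd percentile, which means 72% of values fall below this point.

Using the inverse CDF (quantile function):
x = F⁻¹(0.72) = 0.2132

Verification: P(X ≤ 0.2132) = 0.72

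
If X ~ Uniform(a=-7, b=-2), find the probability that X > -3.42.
0.284000

We have X ~ Uniform(a=-7, b=-2).

P(X > -3.42) = 1 - P(X ≤ -3.42)
                = 1 - F(-3.42)
                = 1 - 0.716000
                = 0.284000

So there's approximately a 28.4% chance that X exceeds -3.42.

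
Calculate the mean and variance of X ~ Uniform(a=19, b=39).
E[X] = 29.0000, Var(X) = 33.3333

We have X ~ Uniform(a=19, b=39).

For a Uniform distribution with a=19, b=39:

Expected value:
E[X] = 29.0000

Variance:
Var(X) = 33.3333

Standard deviation:
σ = √Var(X) = 5.7735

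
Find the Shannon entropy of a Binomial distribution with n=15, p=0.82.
1.7932 nats

We have X ~ Binomial(n=15, p=0.82).

The Shannon entropy measures the uncertainty or information content of the distribution.

For a Binomial distribution with n=15, p=0.82:
H(X) = 1.7932 nats

(In bits, this would be 2.5871 bits.)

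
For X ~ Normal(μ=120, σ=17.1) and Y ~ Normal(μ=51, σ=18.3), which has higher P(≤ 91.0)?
Y has higher probability (P(Y ≤ 91.0) = 0.9856 > P(X ≤ 91.0) = 0.0450)

Compute P(≤ 91.0) for each distribution:

X ~ Normal(μ=120, σ=17.1):
P(X ≤ 91.0) = 0.0450

Y ~ Normal(μ=51, σ=18.3):
P(Y ≤ 91.0) = 0.9856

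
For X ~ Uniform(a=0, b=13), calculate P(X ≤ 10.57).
0.813077

We have X ~ Uniform(a=0, b=13).

The CDF gives us P(X ≤ k).

Using the CDF:
P(X ≤ 10.57) = 0.813077

This means there's approximately a 81.3% chance that X is at most 10.57.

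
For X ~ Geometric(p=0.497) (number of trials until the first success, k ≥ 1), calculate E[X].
2.0121

We have X ~ Geometric(p=0.497) (number of trials until the first success, k ≥ 1).

For a Geometric distribution with p=0.497 (number of trials until the first success, k ≥ 1):
E[X] = 2.0121

This is the expected (average) value of X.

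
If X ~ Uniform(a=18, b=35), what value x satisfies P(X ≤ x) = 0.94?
33.9800

We have X ~ Uniform(a=18, b=35).

We want to find x such that P(X ≤ x) = 0.94.

This is the 94th percentile, which means 94% of values fall below this point.

Using the inverse CDF (quantile function):
x = F⁻¹(0.94) = 33.9800

Verification: P(X ≤ 33.9800) = 0.94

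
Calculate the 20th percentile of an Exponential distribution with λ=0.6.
0.3719

We have X ~ Exponential(λ=0.6).

We want to find x such that P(X ≤ x) = 0.2.

This is the 20th percentile, which means 20% of values fall below this point.

Using the inverse CDF (quantile function):
x = F⁻¹(0.2) = 0.3719

Verification: P(X ≤ 0.3719) = 0.2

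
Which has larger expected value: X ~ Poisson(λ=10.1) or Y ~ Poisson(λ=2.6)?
X has larger mean (10.1000 > 2.6000)

Compute the expected value for each distribution:

X ~ Poisson(λ=10.1):
E[X] = 10.1000

Y ~ Poisson(λ=2.6):
E[Y] = 2.6000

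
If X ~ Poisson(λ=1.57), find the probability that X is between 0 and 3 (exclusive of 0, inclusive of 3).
0.717222

We have X ~ Poisson(λ=1.57).

To find P(0 < X ≤ 3), we use:
P(0 < X ≤ 3) = P(X ≤ 3) - P(X ≤ 0)
                 = F(3) - F(0)
                 = 0.925267 - 0.208045
                 = 0.717222

So there's approximately a 71.7% chance that X falls in this range.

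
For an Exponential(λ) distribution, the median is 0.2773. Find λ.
λ = 2.4996

For X ~ Exponential(λ), the CDF is F(x) = 1 - e^(-λx).
The median m satisfies F(m) = 0.5:
1 - e^(-λm) = 0.5
e^(-λm) = 0.5
λm = ln(2)
m = ln(2) / λ

Given m = 0.2773:
λ = ln(2) / 0.2773 = 0.693147 / 0.2773 = 2.4996

Verification: ln(2) / 2.4996 = 0.2773 ✓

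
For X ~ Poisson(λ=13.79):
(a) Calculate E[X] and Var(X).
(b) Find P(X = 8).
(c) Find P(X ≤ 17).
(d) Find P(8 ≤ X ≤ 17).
(a) E[X] = 13.7900, Var(X) = 13.7900
(b) P(X = 8) = 0.033272
(c) P(X ≤ 17) = 0.841829
(d) P(8 ≤ X ≤ 17) = 0.806359

We have X ~ Poisson(λ=13.79).

(a) Moments:
E[X] = 13.7900
Var(X) = 13.7900
σ = √Var(X) = 3.7135

(b) Point probability using PMF:
P(X = 8) = 0.033272

(c) Cumulative probability using CDF:
P(X ≤ 17) = F(17) = 0.841829

(d) Range probability:
P(8 ≤ X ≤ 17) = P(X ≤ 17) - P(X ≤ 7)
                   = F(17) - F(7)
                   = 0.841829 - 0.035470
                   = 0.806359

This means approximately 80.6% of outcomes fall in the interval [8, 17].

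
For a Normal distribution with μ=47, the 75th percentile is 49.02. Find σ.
σ = 2.9949

For X ~ Normal(μ, σ), the p-th percentile satisfies x = μ + z_p × σ,
where z_p = Φ⁻¹(p) is the standard normal quantile.

Step 1: z_{0.75} = Φ⁻¹(0.75) = 0.6745

Step 2: Solve for σ:
49.02 = 47 + 0.6745 × σ
σ = (49.02 - 47) / 0.6745
σ = 2.02 / 0.6745
σ = 2.9949

Verification: μ + z × σ = 47 + 0.6745 × 2.9949 = 49.02 ✓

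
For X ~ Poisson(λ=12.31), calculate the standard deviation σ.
3.5086

We have X ~ Poisson(λ=12.31).

For a Poisson distribution with λ=12.31:
σ = √Var(X) = 3.5086

The standard deviation is the square root of the variance.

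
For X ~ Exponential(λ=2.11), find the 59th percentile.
0.4226

We have X ~ Exponential(λ=2.11).

We want to find x such that P(X ≤ x) = 0.59.

This is the 59th percentile, which means 59% of values fall below this point.

Using the inverse CDF (quantile function):
x = F⁻¹(0.59) = 0.4226

Verification: P(X ≤ 0.4226) = 0.59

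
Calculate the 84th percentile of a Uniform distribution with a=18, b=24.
23.0400

We have X ~ Uniform(a=18, b=24).

We want to find x such that P(X ≤ x) = 0.84.

This is the 84th percentile, which means 84% of values fall below this point.

Using the inverse CDF (quantile function):
x = F⁻¹(0.84) = 23.0400

Verification: P(X ≤ 23.0400) = 0.84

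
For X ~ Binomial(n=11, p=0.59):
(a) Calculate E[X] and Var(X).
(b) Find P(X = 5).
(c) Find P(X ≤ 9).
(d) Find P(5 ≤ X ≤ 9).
(a) E[X] = 6.4900, Var(X) = 2.6609
(b) P(X = 5) = 0.156894
(c) P(X ≤ 9) = 0.973933
(d) P(5 ≤ X ≤ 9) = 0.861803

We have X ~ Binomial(n=11, p=0.59).

(a) Moments:
E[X] = 6.4900
Var(X) = 2.6609
σ = √Var(X) = 1.6312

(b) Point probability using PMF:
P(X = 5) = 0.156894

(c) Cumulative probability using CDF:
P(X ≤ 9) = F(9) = 0.973933

(d) Range probability:
P(5 ≤ X ≤ 9) = P(X ≤ 9) - P(X ≤ 4)
                   = F(9) - F(4)
                   = 0.973933 - 0.112130
                   = 0.861803

This means approximately 86.2% of outcomes fall in the interval [5, 9].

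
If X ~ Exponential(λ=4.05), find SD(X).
0.2469

We have X ~ Exponential(λ=4.05).

For an Exponential distribution with λ=4.05:
σ = √Var(X) = 0.2469

The standard deviation is the square root of the variance.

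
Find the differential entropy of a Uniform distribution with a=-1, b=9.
2.3026 nats

We have X ~ Uniform(a=-1, b=9).

The differential entropy measures the uncertainty or information content of the distribution.

For a Uniform distribution with a=-1, b=9:
h(X) = 2.3026 nats

(In bits, this would be 3.3219 bits.)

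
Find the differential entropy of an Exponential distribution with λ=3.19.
-0.1600 nats

We have X ~ Exponential(λ=3.19).

The differential entropy measures the uncertainty or information content of the distribution.

For an Exponential distribution with λ=3.19:
h(X) = -0.1600 nats

(In bits, this would be -0.2309 bits.)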